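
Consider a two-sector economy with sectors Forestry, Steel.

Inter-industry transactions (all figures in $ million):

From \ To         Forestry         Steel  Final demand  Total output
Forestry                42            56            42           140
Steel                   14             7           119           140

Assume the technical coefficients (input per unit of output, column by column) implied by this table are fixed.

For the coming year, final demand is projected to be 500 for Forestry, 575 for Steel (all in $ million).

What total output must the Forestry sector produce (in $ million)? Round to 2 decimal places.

x_1 = 1128.00

Technical coefficients a_ij = z_ij / X_j:
  a_11 = 42/140 = 0.30, a_21 = 14/140 = 0.10
  a_12 = 56/140 = 0.40, a_22 = 7/140 = 0.05
I − A =
  [   0.70    -0.40]
  [  -0.10     0.95]
det(I−A) = (0.70)(0.95) − (-0.40)(-0.10) = 0.6250
adj(I−A) = [[0.95, 0.40], [0.10, 0.70]]
(I − A)⁻¹ = adj(I−A) / det(I−A) ≈
  [   1.5200     0.6400]
  [   0.1600     1.1200]
x = (I − A)⁻¹ d = adj(I−A)·d / det(I−A), with det(I−A) = 0.6250:
  x_1 = (0.95·500 + 0.40·575) / 0.6250 = 705.00 / 0.6250 = 1128.00
  x_2 = (0.10·500 + 0.70·575) / 0.6250 = 452.50 / 0.6250 = 724.00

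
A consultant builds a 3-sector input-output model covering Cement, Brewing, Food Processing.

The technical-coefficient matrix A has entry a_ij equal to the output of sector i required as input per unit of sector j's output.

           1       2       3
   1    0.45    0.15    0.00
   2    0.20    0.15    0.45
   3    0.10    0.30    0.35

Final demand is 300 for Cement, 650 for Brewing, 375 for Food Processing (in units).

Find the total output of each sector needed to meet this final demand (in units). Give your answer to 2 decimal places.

x_1 = 1051.94, x_2 = 1857.10, x_3 = 1595.88

I − A =
  [   0.55    -0.15     0.00]
  [  -0.20     0.85    -0.45]
  [  -0.10    -0.30     0.65]
Cofactors of I−A, C_ij = (−1)^(i+j)·(minor ij) (rows/columns in the sector order above):
  C_11 = (0.85)(0.65) − (-0.45)(-0.30) = 0.4175
  C_12 = −[(-0.20)(0.65) − (-0.45)(-0.10)] = 0.1750
  C_13 = (-0.20)(-0.30) − (0.85)(-0.10) = 0.1450
  C_21 = −[(-0.15)(0.65) − (0.00)(-0.30)] = 0.0975
  C_22 = (0.55)(0.65) − (0.00)(-0.10) = 0.3575
  C_23 = −[(0.55)(-0.30) − (-0.15)(-0.10)] = 0.1800
  C_31 = (-0.15)(-0.45) − (0.00)(0.85) = 0.0675
  C_32 = −[(0.55)(-0.45) − (0.00)(-0.20)] = 0.2475
  C_33 = (0.55)(0.85) − (-0.15)(-0.20) = 0.4375
det(I−A) = Σ_j (I−A)_1j·C_1j = (0.55)(0.4175) + (-0.15)(0.1750) + (0.00)(0.1450) = 0.203375
adj(I−A) = Cᵀ =
  [ 0.4175   0.0975   0.0675]
  [ 0.1750   0.3575   0.2475]
  [ 0.1450   0.1800   0.4375]
(I − A)⁻¹ = adj(I−A) / det(I−A) ≈
  [   2.0529     0.4794     0.3319]
  [   0.8605     1.7578     1.2170]
  [   0.7130     0.8851     2.1512]
x = (I − A)⁻¹ d = adj(I−A)·d / det(I−A), with det(I−A) = 0.203375:
  x_1 = (0.4175·300 + 0.0975·650 + 0.0675·375) / 0.203375 = 213.9375 / 0.203375 ≈ 1051.94
  x_2 = (0.1750·300 + 0.3575·650 + 0.2475·375) / 0.203375 = 377.6875 / 0.203375 ≈ 1857.10
  x_3 = (0.1450·300 + 0.1800·650 + 0.4375·375) / 0.203375 = 324.5625 / 0.203375 ≈ 1595.88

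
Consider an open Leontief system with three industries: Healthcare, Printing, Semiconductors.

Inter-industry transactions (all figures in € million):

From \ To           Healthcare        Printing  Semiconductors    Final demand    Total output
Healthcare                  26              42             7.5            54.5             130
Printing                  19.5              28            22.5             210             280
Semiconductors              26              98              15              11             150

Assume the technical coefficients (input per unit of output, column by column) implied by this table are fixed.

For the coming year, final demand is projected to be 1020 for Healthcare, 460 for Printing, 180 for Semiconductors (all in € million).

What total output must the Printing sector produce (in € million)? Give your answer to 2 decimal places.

x_2 = 909.11

Technical coefficients a_ij = z_ij / X_j:
  a_11 = 26/130 = 0.20, a_21 = 19.5/130 = 0.15, a_31 = 26/130 = 0.20
  a_12 = 42/280 = 0.15, a_22 = 28/280 = 0.10, a_32 = 98/280 = 0.35
  a_13 = 7.5/150 = 0.05, a_23 = 22.5/150 = 0.15, a_33 = 15/150 = 0.10
I − A =
  [   0.80    -0.15    -0.05]
  [  -0.15     0.90    -0.15]
  [  -0.20    -0.35     0.90]
Cofactors of I−A, C_ij = (−1)^(i+j)·(minor ij) (rows/columns in the sector order above):
  C_11 = (0.90)(0.90) − (-0.15)(-0.35) = 0.7575
  C_12 = −[(-0.15)(0.90) − (-0.15)(-0.20)] = 0.1650
  C_13 = (-0.15)(-0.35) − (0.90)(-0.20) = 0.2325
  C_21 = −[(-0.15)(0.90) − (-0.05)(-0.35)] = 0.1525
  C_22 = (0.80)(0.90) − (-0.05)(-0.20) = 0.7100
  C_23 = −[(0.80)(-0.35) − (-0.15)(-0.20)] = 0.3100
  C_31 = (-0.15)(-0.15) − (-0.05)(0.90) = 0.0675
  C_32 = −[(0.80)(-0.15) − (-0.05)(-0.15)] = 0.1275
  C_33 = (0.80)(0.90) − (-0.15)(-0.15) = 0.6975
det(I−A) = Σ_j (I−A)_1j·C_1j = (0.80)(0.7575) + (-0.15)(0.1650) + (-0.05)(0.2325) = 0.569625
adj(I−A) = Cᵀ =
  [ 0.7575   0.1525   0.0675]
  [ 0.1650   0.7100   0.1275]
  [ 0.2325   0.3100   0.6975]
(I − A)⁻¹ = adj(I−A) / det(I−A) ≈
  [   1.3298     0.2677     0.1185]
  [   0.2897     1.2464     0.2238]
  [   0.4082     0.5442     1.2245]
x = (I − A)⁻¹ d = adj(I−A)·d / det(I−A), with det(I−A) = 0.569625:
  x_1 = (0.7575·1020 + 0.1525·460 + 0.0675·180) / 0.569625 = 854.95 / 0.569625 ≈ 1500.90
  x_2 = (0.1650·1020 + 0.7100·460 + 0.1275·180) / 0.569625 = 517.85 / 0.569625 ≈ 909.11
  x_3 = (0.2325·1020 + 0.3100·460 + 0.6975·180) / 0.569625 = 505.30 / 0.569625 ≈ 887.07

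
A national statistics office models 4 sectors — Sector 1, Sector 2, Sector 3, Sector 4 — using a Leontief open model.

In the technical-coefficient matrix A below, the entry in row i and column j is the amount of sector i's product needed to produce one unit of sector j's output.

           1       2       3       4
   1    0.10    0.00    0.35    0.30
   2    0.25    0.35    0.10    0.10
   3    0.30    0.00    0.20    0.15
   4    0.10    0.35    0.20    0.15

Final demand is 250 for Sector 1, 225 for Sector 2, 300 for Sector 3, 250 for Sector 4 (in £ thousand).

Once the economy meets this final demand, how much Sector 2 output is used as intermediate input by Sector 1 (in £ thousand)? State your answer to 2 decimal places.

z_21 = 250.56

I − A =
  [   0.90     0.00    -0.35    -0.30]
  [  -0.25     0.65    -0.10    -0.10]
  [  -0.30     0.00     0.80    -0.15]
  [  -0.10    -0.35    -0.20     0.85]
Compute the cofactors C_ij = (−1)^(i+j)·(3×3 minor ij) of I−A; the adjugate is their transpose:
adj(I−A) = Cᵀ =
  [ 0.389250   0.102375   0.230625   0.190125]
  [ 0.203500   0.448500   0.184375   0.157125]
  [ 0.178125   0.078750   0.420000   0.146250]
  [ 0.171500   0.215250   0.201875   0.399750]
det(I−A) = Σ_j (I−A)_1j·C_1j = (0.90)(0.389250) + (0.00)(0.203500) + (-0.35)(0.178125) + (-0.30)(0.171500) = 0.23653125
(I − A)⁻¹ = adj(I−A) / det(I−A) ≈
  [   1.6457     0.4328     0.9750     0.8038]
  [   0.8604     1.8962     0.7795     0.6643]
  [   0.7531     0.3329     1.7757     0.6183]
  [   0.7251     0.9100     0.8535     1.6901]
First solve x = (I − A)⁻¹ d = adj(I−A)·d / det(I−A); in particular x_1 = (0.389250·250 + 0.102375·225 + 0.230625·300 + 0.190125·250) / 0.23653125 = 237.065625 / 0.23653125 ≈ 1002.2592.
Intermediate flow from 2 to 1: z_21 = a_21 · x_1 = 0.25 × 237.065625 / 0.23653125 = 59.26640625 / 0.23653125 ≈ 250.56.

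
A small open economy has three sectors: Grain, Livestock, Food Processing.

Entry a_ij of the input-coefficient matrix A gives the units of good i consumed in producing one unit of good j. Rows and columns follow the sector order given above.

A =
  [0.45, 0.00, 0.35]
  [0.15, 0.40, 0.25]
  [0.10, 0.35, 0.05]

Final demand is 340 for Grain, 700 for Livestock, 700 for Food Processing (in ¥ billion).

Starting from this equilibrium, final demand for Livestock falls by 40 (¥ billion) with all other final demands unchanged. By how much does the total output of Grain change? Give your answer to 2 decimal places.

I − A =
  [   0.55     0.00    -0.35]
  [  -0.15     0.60    -0.25]
  [  -0.10    -0.35     0.95]
Cofactors of I−A, C_ij = (−1)^(i+j)·(minor ij) (rows/columns in the sector order above):
  C_11 = (0.60)(0.95) − (-0.25)(-0.35) = 0.4825
  C_12 = −[(-0.15)(0.95) − (-0.25)(-0.10)] = 0.1675
  C_13 = (-0.15)(-0.35) − (0.60)(-0.10) = 0.1125
  C_21 = −[(0.00)(0.95) − (-0.35)(-0.35)] = 0.1225
  C_22 = (0.55)(0.95) − (-0.35)(-0.10) = 0.4875
  C_23 = −[(0.55)(-0.35) − (0.00)(-0.10)] = 0.1925
  C_31 = (0.00)(-0.25) − (-0.35)(0.60) = 0.2100
  C_32 = −[(0.55)(-0.25) − (-0.35)(-0.15)] = 0.1900
  C_33 = (0.55)(0.60) − (0.00)(-0.15) = 0.3300
det(I−A) = Σ_j (I−A)_1j·C_1j = (0.55)(0.4825) + (0.00)(0.1675) + (-0.35)(0.1125) = 0.2260
adj(I−A) = Cᵀ =
  [ 0.4825   0.1225   0.2100]
  [ 0.1675   0.4875   0.1900]
  [ 0.1125   0.1925   0.3300]
(I − A)⁻¹ = adj(I−A) / det(I−A) ≈
  [   2.1350     0.5420     0.9292]
  [   0.7412     2.1571     0.8407]
  [   0.4978     0.8518     1.4602]
Δx = (I − A)⁻¹ Δd with Δd having -40 in the Livestock component and 0 elsewhere.
So Δx_G = L_GL · (-40), where L_GL = adj(I−A)_GL / det(I−A) = 0.1225 / 0.2260.
Δx_G = 0.1225 × (-40) / 0.2260 = -4.90 / 0.2260 ≈ -21.68.

Δx_G = -21.68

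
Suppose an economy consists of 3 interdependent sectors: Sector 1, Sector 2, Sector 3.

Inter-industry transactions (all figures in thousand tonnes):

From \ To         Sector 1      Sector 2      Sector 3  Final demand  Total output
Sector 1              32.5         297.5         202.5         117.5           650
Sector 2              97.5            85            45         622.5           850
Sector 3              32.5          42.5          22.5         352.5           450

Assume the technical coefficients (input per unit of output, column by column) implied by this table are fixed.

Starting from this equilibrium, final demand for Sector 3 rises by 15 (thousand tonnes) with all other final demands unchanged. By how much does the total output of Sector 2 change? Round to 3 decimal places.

Technical coefficients a_ij = z_ij / X_j:
  a_11 = 32.5/650 = 0.05, a_21 = 97.5/650 = 0.15, a_31 = 32.5/650 = 0.05
  a_12 = 297.5/850 = 0.35, a_22 = 85/850 = 0.10, a_32 = 42.5/850 = 0.05
  a_13 = 202.5/450 = 0.45, a_23 = 45/450 = 0.10, a_33 = 22.5/450 = 0.05
I − A =
  [   0.95    -0.35    -0.45]
  [  -0.15     0.90    -0.10]
  [  -0.05    -0.05     0.95]
Cofactors of I−A, C_ij = (−1)^(i+j)·(minor ij) (rows/columns in the sector order above):
  C_11 = (0.90)(0.95) − (-0.10)(-0.05) = 0.8500
  C_12 = −[(-0.15)(0.95) − (-0.10)(-0.05)] = 0.1475
  C_13 = (-0.15)(-0.05) − (0.90)(-0.05) = 0.0525
  C_21 = −[(-0.35)(0.95) − (-0.45)(-0.05)] = 0.3550
  C_22 = (0.95)(0.95) − (-0.45)(-0.05) = 0.8800
  C_23 = −[(0.95)(-0.05) − (-0.35)(-0.05)] = 0.0650
  C_31 = (-0.35)(-0.10) − (-0.45)(0.90) = 0.4400
  C_32 = −[(0.95)(-0.10) − (-0.45)(-0.15)] = 0.1625
  C_33 = (0.95)(0.90) − (-0.35)(-0.15) = 0.8025
det(I−A) = Σ_j (I−A)_1j·C_1j = (0.95)(0.8500) + (-0.35)(0.1475) + (-0.45)(0.0525) = 0.73225
adj(I−A) = Cᵀ =
  [ 0.8500   0.3550   0.4400]
  [ 0.1475   0.8800   0.1625]
  [ 0.0525   0.0650   0.8025]
(I − A)⁻¹ = adj(I−A) / det(I−A) ≈
  [   1.1608     0.4848     0.6009]
  [   0.2014     1.2018     0.2219]
  [   0.0717     0.0888     1.0959]
Δx = (I − A)⁻¹ Δd with Δd having +15 in the Sector 3 component and 0 elsewhere.
So Δx_2 = L_23 · (+15), where L_23 = adj(I−A)_23 / det(I−A) = 0.1625 / 0.73225.
Δx_2 = 0.1625 × (+15) / 0.73225 = 2.4375 / 0.73225 ≈ 3.329.

Δx_2 = 3.329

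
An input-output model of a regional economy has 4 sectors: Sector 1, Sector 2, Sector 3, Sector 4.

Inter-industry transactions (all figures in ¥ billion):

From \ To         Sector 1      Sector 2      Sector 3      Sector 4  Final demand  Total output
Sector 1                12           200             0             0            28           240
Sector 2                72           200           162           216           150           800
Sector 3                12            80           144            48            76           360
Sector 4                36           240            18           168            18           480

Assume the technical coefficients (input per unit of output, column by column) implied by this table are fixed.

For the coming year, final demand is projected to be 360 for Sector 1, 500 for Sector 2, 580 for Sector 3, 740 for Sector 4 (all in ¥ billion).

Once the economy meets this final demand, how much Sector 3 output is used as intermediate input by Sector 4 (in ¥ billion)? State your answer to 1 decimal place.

Technical coefficients a_ij = z_ij / X_j:
  a_11 = 12/240 = 0.05, a_21 = 72/240 = 0.30, a_31 = 12/240 = 0.05, a_41 = 36/240 = 0.15
  a_12 = 200/800 = 0.25, a_22 = 200/800 = 0.25, a_32 = 80/800 = 0.10, a_42 = 240/800 = 0.30
  a_13 = 0/360 = 0.00, a_23 = 162/360 = 0.45, a_33 = 144/360 = 0.40, a_43 = 18/360 = 0.05
  a_14 = 0/480 = 0.00, a_24 = 216/480 = 0.45, a_34 = 48/480 = 0.10, a_44 = 168/480 = 0.35
I − A =
  [   0.95    -0.25     0.00     0.00]
  [  -0.30     0.75    -0.45    -0.45]
  [  -0.05    -0.10     0.60    -0.10]
  [  -0.15    -0.30    -0.05     0.65]
Compute the cofactors C_ij = (−1)^(i+j)·(3×3 minor ij) of I−A; the adjugate is their transpose:
adj(I−A) = Cᵀ =
  [ 0.162750   0.096250   0.078750   0.078750]
  [ 0.178500   0.365750   0.299250   0.299250]
  [ 0.064125   0.102125   0.269250   0.112125]
  [ 0.124875   0.198875   0.177000   0.334125]
det(I−A) = Σ_j (I−A)_1j·C_1j = (0.95)(0.162750) + (-0.25)(0.178500) + (0.00)(0.064125) + (0.00)(0.124875) = 0.1099875
(I − A)⁻¹ = adj(I−A) / det(I−A) ≈
  [   1.4797     0.8751     0.7160     0.7160]
  [   1.6229     3.3254     2.7208     2.7208]
  [   0.5830     0.9285     2.4480     1.0194]
  [   1.1354     1.8082     1.6093     3.0378]
First solve x = (I − A)⁻¹ d = adj(I−A)·d / det(I−A); in particular x_4 = (0.124875·360 + 0.198875·500 + 0.177000·580 + 0.334125·740) / 0.1099875 = 494.305 / 0.1099875 ≈ 4494.193.
Intermediate flow from 3 to 4: z_34 = a_34 · x_4 = 0.10 × 494.305 / 0.1099875 = 49.4305 / 0.1099875 ≈ 449.4.

z_34 = 449.4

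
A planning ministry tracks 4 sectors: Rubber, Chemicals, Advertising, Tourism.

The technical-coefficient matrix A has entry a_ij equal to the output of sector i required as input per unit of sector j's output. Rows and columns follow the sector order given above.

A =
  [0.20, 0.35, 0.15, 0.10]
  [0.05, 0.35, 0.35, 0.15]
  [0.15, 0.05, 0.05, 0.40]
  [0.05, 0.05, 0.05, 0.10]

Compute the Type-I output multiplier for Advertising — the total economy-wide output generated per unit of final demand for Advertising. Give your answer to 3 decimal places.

m_3 = 2.710

I − A =
  [   0.80    -0.35    -0.15    -0.10]
  [  -0.05     0.65    -0.35    -0.15]
  [  -0.15    -0.05     0.95    -0.40]
  [  -0.05    -0.05    -0.05     0.90]
Compute the cofactors C_ij = (−1)^(i+j)·(3×3 minor ij) of I−A; the adjugate is their transpose:
adj(I−A) = Cᵀ =
  [ 0.512500   0.307000   0.204500   0.199000]
  [ 0.104250   0.639250   0.264375   0.235625]
  [ 0.103250   0.106750   0.440125   0.224875]
  [ 0.040000   0.058500   0.050500   0.430000]
det(I−A) = Σ_j (I−A)_1j·C_1j = (0.80)(0.512500) + (-0.35)(0.104250) + (-0.15)(0.103250) + (-0.10)(0.040000) = 0.354025
(I − A)⁻¹ = adj(I−A) / det(I−A) ≈
  [   1.4476     0.8672     0.5776     0.5621]
  [   0.2945     1.8057     0.7468     0.6656]
  [   0.2916     0.3015     1.2432     0.6352]
  [   0.1130     0.1652     0.1426     1.2146]
The output multiplier for sector j is the column-j sum of the Leontief inverse (I − A)⁻¹ = adj(I−A) / det(I−A).
Column 3 of adj(I−A): (0.204500, 0.264375, 0.440125, 0.050500); det(I−A) = 0.354025.
m_3 = (0.204500 + 0.264375 + 0.440125 + 0.050500) / 0.354025 = 0.9595 / 0.354025 ≈ 2.710.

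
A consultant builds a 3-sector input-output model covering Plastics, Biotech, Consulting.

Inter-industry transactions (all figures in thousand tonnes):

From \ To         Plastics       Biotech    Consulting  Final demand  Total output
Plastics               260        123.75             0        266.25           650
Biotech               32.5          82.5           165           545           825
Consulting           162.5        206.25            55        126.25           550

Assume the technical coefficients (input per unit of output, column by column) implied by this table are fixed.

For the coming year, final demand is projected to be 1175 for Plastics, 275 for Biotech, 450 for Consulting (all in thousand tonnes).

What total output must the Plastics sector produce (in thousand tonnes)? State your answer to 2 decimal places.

Technical coefficients a_ij = z_ij / X_j:
  a_PP = 260/650 = 0.40, a_BP = 32.5/650 = 0.05, a_CP = 162.5/650 = 0.25
  a_PB = 123.75/825 = 0.15, a_BB = 82.5/825 = 0.10, a_CB = 206.25/825 = 0.25
  a_PC = 0/550 = 0.00, a_BC = 165/550 = 0.30, a_CC = 55/550 = 0.10
I − A =
  [   0.60    -0.15     0.00]
  [  -0.05     0.90    -0.30]
  [  -0.25    -0.25     0.90]
Cofactors of I−A, C_ij = (−1)^(i+j)·(minor ij) (rows/columns in the sector order above):
  C_11 = (0.90)(0.90) − (-0.30)(-0.25) = 0.7350
  C_12 = −[(-0.05)(0.90) − (-0.30)(-0.25)] = 0.1200
  C_13 = (-0.05)(-0.25) − (0.90)(-0.25) = 0.2375
  C_21 = −[(-0.15)(0.90) − (0.00)(-0.25)] = 0.1350
  C_22 = (0.60)(0.90) − (0.00)(-0.25) = 0.5400
  C_23 = −[(0.60)(-0.25) − (-0.15)(-0.25)] = 0.1875
  C_31 = (-0.15)(-0.30) − (0.00)(0.90) = 0.0450
  C_32 = −[(0.60)(-0.30) − (0.00)(-0.05)] = 0.1800
  C_33 = (0.60)(0.90) − (-0.15)(-0.05) = 0.5325
det(I−A) = Σ_j (I−A)_1j·C_1j = (0.60)(0.7350) + (-0.15)(0.1200) + (0.00)(0.2375) = 0.4230
adj(I−A) = Cᵀ =
  [ 0.7350   0.1350   0.0450]
  [ 0.1200   0.5400   0.1800]
  [ 0.2375   0.1875   0.5325]
(I − A)⁻¹ = adj(I−A) / det(I−A) ≈
  [   1.7376     0.3191     0.1064]
  [   0.2837     1.2766     0.4255]
  [   0.5615     0.4433     1.2589]
x = (I − A)⁻¹ d = adj(I−A)·d / det(I−A), with det(I−A) = 0.4230:
  x_P = (0.7350·1175 + 0.1350·275 + 0.0450·450) / 0.4230 = 921.00 / 0.4230 ≈ 2177.30
  x_B = (0.1200·1175 + 0.5400·275 + 0.1800·450) / 0.4230 = 370.50 / 0.4230 ≈ 875.89
  x_C = (0.2375·1175 + 0.1875·275 + 0.5325·450) / 0.4230 = 570.25 / 0.4230 ≈ 1348.11

x_P = 2177.30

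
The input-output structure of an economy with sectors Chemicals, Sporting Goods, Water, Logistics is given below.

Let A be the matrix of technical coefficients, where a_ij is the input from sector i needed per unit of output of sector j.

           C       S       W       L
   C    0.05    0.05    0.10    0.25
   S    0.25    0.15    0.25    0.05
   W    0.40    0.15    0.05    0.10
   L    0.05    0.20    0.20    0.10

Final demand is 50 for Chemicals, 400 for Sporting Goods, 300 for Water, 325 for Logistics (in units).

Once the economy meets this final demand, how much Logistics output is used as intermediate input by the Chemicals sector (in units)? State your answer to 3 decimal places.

I − A =
  [   0.95    -0.05    -0.10    -0.25]
  [  -0.25     0.85    -0.25    -0.05]
  [  -0.40    -0.15     0.95    -0.10]
  [  -0.05    -0.20    -0.20     0.90]
Compute the cofactors C_ij = (−1)^(i+j)·(3×3 minor ij) of I−A; the adjugate is their transpose:
adj(I−A) = Cᵀ =
  [ 0.660000   0.112250   0.142250   0.205375]
  [ 0.306375   0.724875   0.255375   0.153750]
  [ 0.345375   0.183625   0.682750   0.182000]
  [ 0.181500   0.208125   0.216375   0.676875]
det(I−A) = Σ_j (I−A)_1j·C_1j = (0.95)(0.660000) + (-0.05)(0.306375) + (-0.10)(0.345375) + (-0.25)(0.181500) = 0.53176875
(I − A)⁻¹ = adj(I−A) / det(I−A) ≈
  [   1.2411     0.2111     0.2675     0.3862]
  [   0.5761     1.3631     0.4802     0.2891]
  [   0.6495     0.3453     1.2839     0.3423]
  [   0.3413     0.3914     0.4069     1.2729]
First solve x = (I − A)⁻¹ d = adj(I−A)·d / det(I−A); in particular x_C = (0.660000·50 + 0.112250·400 + 0.142250·300 + 0.205375·325) / 0.53176875 = 187.321875 / 0.53176875 ≈ 352.26191.
Intermediate flow from L to C: z_LC = a_LC · x_C = 0.05 × 187.321875 / 0.53176875 = 9.36609375 / 0.53176875 ≈ 17.613.

z_LC = 17.613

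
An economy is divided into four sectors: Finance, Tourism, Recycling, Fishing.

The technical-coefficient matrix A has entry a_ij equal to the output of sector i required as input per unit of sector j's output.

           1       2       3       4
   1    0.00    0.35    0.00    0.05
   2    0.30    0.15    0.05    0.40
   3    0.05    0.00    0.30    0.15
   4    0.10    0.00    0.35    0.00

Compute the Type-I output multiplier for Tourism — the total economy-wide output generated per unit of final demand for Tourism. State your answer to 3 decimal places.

m_2 = 1.984

I − A =
  [   1.00    -0.35     0.00    -0.05]
  [  -0.30     0.85    -0.05    -0.40]
  [  -0.05     0.00     0.70    -0.15]
  [  -0.10     0.00    -0.35     1.00]
Compute the cofactors C_ij = (−1)^(i+j)·(3×3 minor ij) of I−A; the adjugate is their transpose:
adj(I−A) = Cᵀ =
  [ 0.550375   0.226625   0.081375   0.130375]
  [ 0.232500   0.643125   0.195000   0.298125]
  [ 0.055250   0.022750   0.726750   0.120875]
  [ 0.074375   0.030625   0.262500   0.520625]
det(I−A) = Σ_j (I−A)_1j·C_1j = (1.00)(0.550375) + (-0.35)(0.232500) + (0.00)(0.055250) + (-0.05)(0.074375) = 0.46528125
(I − A)⁻¹ = adj(I−A) / det(I−A) ≈
  [   1.1829     0.4871     0.1749     0.2802]
  [   0.4997     1.3822     0.4191     0.6407]
  [   0.1187     0.0489     1.5620     0.2598]
  [   0.1598     0.0658     0.5642     1.1189]
The output multiplier for sector j is the column-j sum of the Leontief inverse (I − A)⁻¹ = adj(I−A) / det(I−A).
Column 2 of adj(I−A): (0.226625, 0.643125, 0.022750, 0.030625); det(I−A) = 0.46528125.
m_2 = (0.226625 + 0.643125 + 0.022750 + 0.030625) / 0.46528125 = 0.923125 / 0.46528125 ≈ 1.984.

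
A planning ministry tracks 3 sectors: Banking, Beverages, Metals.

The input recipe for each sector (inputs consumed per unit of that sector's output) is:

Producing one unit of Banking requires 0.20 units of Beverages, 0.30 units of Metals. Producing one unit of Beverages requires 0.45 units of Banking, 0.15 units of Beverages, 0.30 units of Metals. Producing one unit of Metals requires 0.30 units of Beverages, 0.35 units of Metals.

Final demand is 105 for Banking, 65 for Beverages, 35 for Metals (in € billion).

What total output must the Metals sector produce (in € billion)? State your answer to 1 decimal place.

x_3 = 242.0

I − A =
  [   1.00    -0.45     0.00]
  [  -0.20     0.85    -0.30]
  [  -0.30    -0.30     0.65]
Cofactors of I−A, C_ij = (−1)^(i+j)·(minor ij) (rows/columns in the sector order above):
  C_11 = (0.85)(0.65) − (-0.30)(-0.30) = 0.4625
  C_12 = −[(-0.20)(0.65) − (-0.30)(-0.30)] = 0.2200
  C_13 = (-0.20)(-0.30) − (0.85)(-0.30) = 0.3150
  C_21 = −[(-0.45)(0.65) − (0.00)(-0.30)] = 0.2925
  C_22 = (1.00)(0.65) − (0.00)(-0.30) = 0.6500
  C_23 = −[(1.00)(-0.30) − (-0.45)(-0.30)] = 0.4350
  C_31 = (-0.45)(-0.30) − (0.00)(0.85) = 0.1350
  C_32 = −[(1.00)(-0.30) − (0.00)(-0.20)] = 0.3000
  C_33 = (1.00)(0.85) − (-0.45)(-0.20) = 0.7600
det(I−A) = Σ_j (I−A)_1j·C_1j = (1.00)(0.4625) + (-0.45)(0.2200) + (0.00)(0.3150) = 0.3635
adj(I−A) = Cᵀ =
  [ 0.4625   0.2925   0.1350]
  [ 0.2200   0.6500   0.3000]
  [ 0.3150   0.4350   0.7600]
(I − A)⁻¹ = adj(I−A) / det(I−A) ≈
  [   1.2724     0.8047     0.3714]
  [   0.6052     1.7882     0.8253]
  [   0.8666     1.1967     2.0908]
x = (I − A)⁻¹ d = adj(I−A)·d / det(I−A), with det(I−A) = 0.3635:
  x_1 = (0.4625·105 + 0.2925·65 + 0.1350·35) / 0.3635 = 72.30 / 0.3635 ≈ 198.9
  x_2 = (0.2200·105 + 0.6500·65 + 0.3000·35) / 0.3635 = 75.85 / 0.3635 ≈ 208.7
  x_3 = (0.3150·105 + 0.4350·65 + 0.7600·35) / 0.3635 = 87.95 / 0.3635 ≈ 242.0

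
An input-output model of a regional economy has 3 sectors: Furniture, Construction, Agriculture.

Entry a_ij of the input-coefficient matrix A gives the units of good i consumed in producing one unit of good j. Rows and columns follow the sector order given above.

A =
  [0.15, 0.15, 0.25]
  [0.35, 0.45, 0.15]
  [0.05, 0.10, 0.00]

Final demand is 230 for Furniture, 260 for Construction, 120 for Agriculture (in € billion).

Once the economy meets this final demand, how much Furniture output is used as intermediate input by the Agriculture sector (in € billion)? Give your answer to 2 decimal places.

I − A =
  [   0.85    -0.15    -0.25]
  [  -0.35     0.55    -0.15]
  [  -0.05    -0.10     1.00]
Cofactors of I−A, C_ij = (−1)^(i+j)·(minor ij) (rows/columns in the sector order above):
  C_11 = (0.55)(1.00) − (-0.15)(-0.10) = 0.5350
  C_12 = −[(-0.35)(1.00) − (-0.15)(-0.05)] = 0.3575
  C_13 = (-0.35)(-0.10) − (0.55)(-0.05) = 0.0625
  C_21 = −[(-0.15)(1.00) − (-0.25)(-0.10)] = 0.1750
  C_22 = (0.85)(1.00) − (-0.25)(-0.05) = 0.8375
  C_23 = −[(0.85)(-0.10) − (-0.15)(-0.05)] = 0.0925
  C_31 = (-0.15)(-0.15) − (-0.25)(0.55) = 0.1600
  C_32 = −[(0.85)(-0.15) − (-0.25)(-0.35)] = 0.2150
  C_33 = (0.85)(0.55) − (-0.15)(-0.35) = 0.4150
det(I−A) = Σ_j (I−A)_1j·C_1j = (0.85)(0.5350) + (-0.15)(0.3575) + (-0.25)(0.0625) = 0.3855
adj(I−A) = Cᵀ =
  [ 0.5350   0.1750   0.1600]
  [ 0.3575   0.8375   0.2150]
  [ 0.0625   0.0925   0.4150]
(I − A)⁻¹ = adj(I−A) / det(I−A) ≈
  [   1.3878     0.4540     0.4150]
  [   0.9274     2.1725     0.5577]
  [   0.1621     0.2399     1.0765]
First solve x = (I − A)⁻¹ d = adj(I−A)·d / det(I−A); in particular x_A = (0.0625·230 + 0.0925·260 + 0.4150·120) / 0.3855 = 88.225 / 0.3855 ≈ 228.8586.
Intermediate flow from F to A: z_FA = a_FA · x_A = 0.25 × 88.225 / 0.3855 = 22.05625 / 0.3855 ≈ 57.21.

z_FA = 57.21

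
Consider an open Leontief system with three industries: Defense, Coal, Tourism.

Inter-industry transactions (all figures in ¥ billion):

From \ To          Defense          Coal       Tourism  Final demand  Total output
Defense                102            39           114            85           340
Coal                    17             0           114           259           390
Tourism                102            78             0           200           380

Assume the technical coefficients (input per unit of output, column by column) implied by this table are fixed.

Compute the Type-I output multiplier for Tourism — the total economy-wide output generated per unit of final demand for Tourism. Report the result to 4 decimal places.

m_3 = 2.2686

Technical coefficients a_ij = z_ij / X_j:
  a_11 = 102/340 = 0.30, a_21 = 17/340 = 0.05, a_31 = 102/340 = 0.30
  a_12 = 39/390 = 0.10, a_22 = 0/390 = 0.00, a_32 = 78/390 = 0.20
  a_13 = 114/380 = 0.30, a_23 = 114/380 = 0.30, a_33 = 0/380 = 0.00
I − A =
  [   0.70    -0.10    -0.30]
  [  -0.05     1.00    -0.30]
  [  -0.30    -0.20     1.00]
Cofactors of I−A, C_ij = (−1)^(i+j)·(minor ij) (rows/columns in the sector order above):
  C_11 = (1.00)(1.00) − (-0.30)(-0.20) = 0.9400
  C_12 = −[(-0.05)(1.00) − (-0.30)(-0.30)] = 0.1400
  C_13 = (-0.05)(-0.20) − (1.00)(-0.30) = 0.3100
  C_21 = −[(-0.10)(1.00) − (-0.30)(-0.20)] = 0.1600
  C_22 = (0.70)(1.00) − (-0.30)(-0.30) = 0.6100
  C_23 = −[(0.70)(-0.20) − (-0.10)(-0.30)] = 0.1700
  C_31 = (-0.10)(-0.30) − (-0.30)(1.00) = 0.3300
  C_32 = −[(0.70)(-0.30) − (-0.30)(-0.05)] = 0.2250
  C_33 = (0.70)(1.00) − (-0.10)(-0.05) = 0.6950
det(I−A) = Σ_j (I−A)_1j·C_1j = (0.70)(0.9400) + (-0.10)(0.1400) + (-0.30)(0.3100) = 0.5510
adj(I−A) = Cᵀ =
  [ 0.9400   0.1600   0.3300]
  [ 0.1400   0.6100   0.2250]
  [ 0.3100   0.1700   0.6950]
(I − A)⁻¹ = adj(I−A) / det(I−A) ≈
  [   1.70599     0.29038     0.59891]
  [   0.25408     1.10708     0.40835]
  [   0.56261     0.30853     1.26134]
The output multiplier for sector j is the column-j sum of the Leontief inverse (I − A)⁻¹ = adj(I−A) / det(I−A).
Column 3 of adj(I−A): (0.3300, 0.2250, 0.6950); det(I−A) = 0.5510.
m_3 = (0.3300 + 0.2250 + 0.6950) / 0.5510 = 1.25 / 0.5510 ≈ 2.2686.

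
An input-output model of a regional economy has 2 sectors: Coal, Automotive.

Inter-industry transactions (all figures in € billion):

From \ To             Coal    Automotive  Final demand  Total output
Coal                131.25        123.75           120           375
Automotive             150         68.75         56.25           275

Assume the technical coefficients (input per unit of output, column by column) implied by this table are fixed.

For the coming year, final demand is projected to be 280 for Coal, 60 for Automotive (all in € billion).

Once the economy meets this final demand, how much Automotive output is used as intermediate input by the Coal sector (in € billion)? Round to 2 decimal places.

Technical coefficients a_ij = z_ij / X_j:
  a_11 = 131.25/375 = 0.35, a_21 = 150/375 = 0.40
  a_12 = 123.75/275 = 0.45, a_22 = 68.75/275 = 0.25
I − A =
  [   0.65    -0.45]
  [  -0.40     0.75]
det(I−A) = (0.65)(0.75) − (-0.45)(-0.40) = 0.3075
adj(I−A) = [[0.75, 0.45], [0.40, 0.65]]
(I − A)⁻¹ = adj(I−A) / det(I−A) ≈
  [   2.4390     1.4634]
  [   1.3008     2.1138]
First solve x = (I − A)⁻¹ d = adj(I−A)·d / det(I−A); in particular x_1 = (0.75·280 + 0.45·60) / 0.3075 = 237.00 / 0.3075 ≈ 770.7317.
Intermediate flow from 2 to 1: z_21 = a_21 · x_1 = 0.40 × 237.00 / 0.3075 = 94.80 / 0.3075 ≈ 308.29.

z_21 = 308.29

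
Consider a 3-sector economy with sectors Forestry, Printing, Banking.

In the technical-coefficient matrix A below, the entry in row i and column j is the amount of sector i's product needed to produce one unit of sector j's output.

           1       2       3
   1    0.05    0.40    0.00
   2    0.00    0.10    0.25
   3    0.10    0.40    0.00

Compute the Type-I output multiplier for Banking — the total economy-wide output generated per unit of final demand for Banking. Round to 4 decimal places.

I − A =
  [   0.95    -0.40     0.00]
  [   0.00     0.90    -0.25]
  [  -0.10    -0.40     1.00]
Cofactors of I−A, C_ij = (−1)^(i+j)·(minor ij) (rows/columns in the sector order above):
  C_11 = (0.90)(1.00) − (-0.25)(-0.40) = 0.8000
  C_12 = −[(0.00)(1.00) − (-0.25)(-0.10)] = 0.0250
  C_13 = (0.00)(-0.40) − (0.90)(-0.10) = 0.0900
  C_21 = −[(-0.40)(1.00) − (0.00)(-0.40)] = 0.4000
  C_22 = (0.95)(1.00) − (0.00)(-0.10) = 0.9500
  C_23 = −[(0.95)(-0.40) − (-0.40)(-0.10)] = 0.4200
  C_31 = (-0.40)(-0.25) − (0.00)(0.90) = 0.1000
  C_32 = −[(0.95)(-0.25) − (0.00)(0.00)] = 0.2375
  C_33 = (0.95)(0.90) − (-0.40)(0.00) = 0.8550
det(I−A) = Σ_j (I−A)_1j·C_1j = (0.95)(0.8000) + (-0.40)(0.0250) + (0.00)(0.0900) = 0.7500
adj(I−A) = Cᵀ =
  [ 0.8000   0.4000   0.1000]
  [ 0.0250   0.9500   0.2375]
  [ 0.0900   0.4200   0.8550]
(I − A)⁻¹ = adj(I−A) / det(I−A) ≈
  [   1.06667     0.53333     0.13333]
  [   0.03333     1.26667     0.31667]
  [   0.12000     0.56000     1.14000]
The output multiplier for sector j is the column-j sum of the Leontief inverse (I − A)⁻¹ = adj(I−A) / det(I−A).
Column 3 of adj(I−A): (0.1000, 0.2375, 0.8550); det(I−A) = 0.7500.
m_3 = (0.1000 + 0.2375 + 0.8550) / 0.7500 = 1.1925 / 0.7500 = 1.5900.

m_3 = 1.5900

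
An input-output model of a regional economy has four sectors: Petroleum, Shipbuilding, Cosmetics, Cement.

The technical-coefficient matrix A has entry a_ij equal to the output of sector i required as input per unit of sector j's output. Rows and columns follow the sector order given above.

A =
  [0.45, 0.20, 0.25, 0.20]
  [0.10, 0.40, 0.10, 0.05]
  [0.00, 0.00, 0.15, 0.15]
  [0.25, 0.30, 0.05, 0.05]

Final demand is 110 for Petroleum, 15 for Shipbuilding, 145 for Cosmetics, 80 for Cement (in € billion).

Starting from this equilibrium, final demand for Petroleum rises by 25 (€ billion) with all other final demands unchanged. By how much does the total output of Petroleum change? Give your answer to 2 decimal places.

I − A =
  [   0.55    -0.20    -0.25    -0.20]
  [  -0.10     0.60    -0.10    -0.05]
  [   0.00     0.00     0.85    -0.15]
  [  -0.25    -0.30    -0.05     0.95]
Compute the cofactors C_ij = (−1)^(i+j)·(3×3 minor ij) of I−A; the adjugate is their transpose:
adj(I−A) = Cᵀ =
  [ 0.462750   0.222250   0.170250   0.136000]
  [ 0.094375   0.388125   0.076500   0.052375]
  [ 0.027000   0.032250   0.247750   0.046500]
  [ 0.153000   0.182750   0.082000   0.263500]
det(I−A) = Σ_j (I−A)_1j·C_1j = (0.55)(0.462750) + (-0.20)(0.094375) + (-0.25)(0.027000) + (-0.20)(0.153000) = 0.1982875
(I − A)⁻¹ = adj(I−A) / det(I−A) ≈
  [   2.3337     1.1208     0.8586     0.6859]
  [   0.4760     1.9574     0.3858     0.2641]
  [   0.1362     0.1626     1.2494     0.2345]
  [   0.7716     0.9216     0.4135     1.3289]
Δx = (I − A)⁻¹ Δd with Δd having +25 in the Petroleum component and 0 elsewhere.
So Δx_1 = L_11 · (+25), where L_11 = adj(I−A)_11 / det(I−A) = 0.462750 / 0.1982875.
Δx_1 = 0.462750 × (+25) / 0.1982875 = 11.56875 / 0.1982875 ≈ 58.34.

Δx_1 = 58.34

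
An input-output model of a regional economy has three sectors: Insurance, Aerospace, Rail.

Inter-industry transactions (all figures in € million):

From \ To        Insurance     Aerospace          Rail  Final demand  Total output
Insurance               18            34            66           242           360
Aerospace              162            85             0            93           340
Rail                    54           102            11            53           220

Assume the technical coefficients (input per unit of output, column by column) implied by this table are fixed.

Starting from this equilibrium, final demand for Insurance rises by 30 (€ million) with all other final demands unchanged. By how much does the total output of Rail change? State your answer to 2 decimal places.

Δx_R = 13.26

Technical coefficients a_ij = z_ij / X_j:
  a_II = 18/360 = 0.05, a_AI = 162/360 = 0.45, a_RI = 54/360 = 0.15
  a_IA = 34/340 = 0.10, a_AA = 85/340 = 0.25, a_RA = 102/340 = 0.30
  a_IR = 66/220 = 0.30, a_AR = 0/220 = 0.00, a_RR = 11/220 = 0.05
I − A =
  [   0.95    -0.10    -0.30]
  [  -0.45     0.75     0.00]
  [  -0.15    -0.30     0.95]
Cofactors of I−A, C_ij = (−1)^(i+j)·(minor ij) (rows/columns in the sector order above):
  C_11 = (0.75)(0.95) − (0.00)(-0.30) = 0.7125
  C_12 = −[(-0.45)(0.95) − (0.00)(-0.15)] = 0.4275
  C_13 = (-0.45)(-0.30) − (0.75)(-0.15) = 0.2475
  C_21 = −[(-0.10)(0.95) − (-0.30)(-0.30)] = 0.1850
  C_22 = (0.95)(0.95) − (-0.30)(-0.15) = 0.8575
  C_23 = −[(0.95)(-0.30) − (-0.10)(-0.15)] = 0.3000
  C_31 = (-0.10)(0.00) − (-0.30)(0.75) = 0.2250
  C_32 = −[(0.95)(0.00) − (-0.30)(-0.45)] = 0.1350
  C_33 = (0.95)(0.75) − (-0.10)(-0.45) = 0.6675
det(I−A) = Σ_j (I−A)_1j·C_1j = (0.95)(0.7125) + (-0.10)(0.4275) + (-0.30)(0.2475) = 0.559875
adj(I−A) = Cᵀ =
  [ 0.7125   0.1850   0.2250]
  [ 0.4275   0.8575   0.1350]
  [ 0.2475   0.3000   0.6675]
(I − A)⁻¹ = adj(I−A) / det(I−A) ≈
  [   1.2726     0.3304     0.4019]
  [   0.7636     1.5316     0.2411]
  [   0.4421     0.5358     1.1922]
Δx = (I − A)⁻¹ Δd with Δd having +30 in the Insurance component and 0 elsewhere.
So Δx_R = L_RI · (+30), where L_RI = adj(I−A)_RI / det(I−A) = 0.2475 / 0.559875.
Δx_R = 0.2475 × (+30) / 0.559875 = 7.425 / 0.559875 ≈ 13.26.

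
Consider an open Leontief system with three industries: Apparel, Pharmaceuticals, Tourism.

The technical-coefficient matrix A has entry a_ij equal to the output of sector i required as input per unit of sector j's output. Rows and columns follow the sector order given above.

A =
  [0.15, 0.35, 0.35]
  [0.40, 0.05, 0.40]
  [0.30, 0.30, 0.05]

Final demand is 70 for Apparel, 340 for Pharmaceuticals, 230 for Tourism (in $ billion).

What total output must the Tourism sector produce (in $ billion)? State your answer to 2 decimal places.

x_T = 873.41

I − A =
  [   0.85    -0.35    -0.35]
  [  -0.40     0.95    -0.40]
  [  -0.30    -0.30     0.95]
Cofactors of I−A, C_ij = (−1)^(i+j)·(minor ij) (rows/columns in the sector order above):
  C_11 = (0.95)(0.95) − (-0.40)(-0.30) = 0.7825
  C_12 = −[(-0.40)(0.95) − (-0.40)(-0.30)] = 0.5000
  C_13 = (-0.40)(-0.30) − (0.95)(-0.30) = 0.4050
  C_21 = −[(-0.35)(0.95) − (-0.35)(-0.30)] = 0.4375
  C_22 = (0.85)(0.95) − (-0.35)(-0.30) = 0.7025
  C_23 = −[(0.85)(-0.30) − (-0.35)(-0.30)] = 0.3600
  C_31 = (-0.35)(-0.40) − (-0.35)(0.95) = 0.4725
  C_32 = −[(0.85)(-0.40) − (-0.35)(-0.40)] = 0.4800
  C_33 = (0.85)(0.95) − (-0.35)(-0.40) = 0.6675
det(I−A) = Σ_j (I−A)_1j·C_1j = (0.85)(0.7825) + (-0.35)(0.5000) + (-0.35)(0.4050) = 0.348375
adj(I−A) = Cᵀ =
  [ 0.7825   0.4375   0.4725]
  [ 0.5000   0.7025   0.4800]
  [ 0.4050   0.3600   0.6675]
(I − A)⁻¹ = adj(I−A) / det(I−A) ≈
  [   2.2461     1.2558     1.3563]
  [   1.4352     2.0165     1.3778]
  [   1.1625     1.0334     1.9160]
x = (I − A)⁻¹ d = adj(I−A)·d / det(I−A), with det(I−A) = 0.348375:
  x_A = (0.7825·70 + 0.4375·340 + 0.4725·230) / 0.348375 = 312.20 / 0.348375 ≈ 896.16
  x_P = (0.5000·70 + 0.7025·340 + 0.4800·230) / 0.348375 = 384.25 / 0.348375 ≈ 1102.98
  x_T = (0.4050·70 + 0.3600·340 + 0.6675·230) / 0.348375 = 304.275 / 0.348375 ≈ 873.41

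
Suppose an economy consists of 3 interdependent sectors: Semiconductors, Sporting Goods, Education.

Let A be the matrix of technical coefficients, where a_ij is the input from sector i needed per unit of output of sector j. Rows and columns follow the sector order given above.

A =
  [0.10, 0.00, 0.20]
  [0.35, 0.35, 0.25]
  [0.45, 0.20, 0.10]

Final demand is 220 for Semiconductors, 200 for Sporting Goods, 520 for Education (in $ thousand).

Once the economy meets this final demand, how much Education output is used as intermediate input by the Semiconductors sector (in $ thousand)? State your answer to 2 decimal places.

I − A =
  [   0.90     0.00    -0.20]
  [  -0.35     0.65    -0.25]
  [  -0.45    -0.20     0.90]
Cofactors of I−A, C_ij = (−1)^(i+j)·(minor ij) (rows/columns in the sector order above):
  C_11 = (0.65)(0.90) − (-0.25)(-0.20) = 0.5350
  C_12 = −[(-0.35)(0.90) − (-0.25)(-0.45)] = 0.4275
  C_13 = (-0.35)(-0.20) − (0.65)(-0.45) = 0.3625
  C_21 = −[(0.00)(0.90) − (-0.20)(-0.20)] = 0.0400
  C_22 = (0.90)(0.90) − (-0.20)(-0.45) = 0.7200
  C_23 = −[(0.90)(-0.20) − (0.00)(-0.45)] = 0.1800
  C_31 = (0.00)(-0.25) − (-0.20)(0.65) = 0.1300
  C_32 = −[(0.90)(-0.25) − (-0.20)(-0.35)] = 0.2950
  C_33 = (0.90)(0.65) − (0.00)(-0.35) = 0.5850
det(I−A) = Σ_j (I−A)_1j·C_1j = (0.90)(0.5350) + (0.00)(0.4275) + (-0.20)(0.3625) = 0.4090
adj(I−A) = Cᵀ =
  [ 0.5350   0.0400   0.1300]
  [ 0.4275   0.7200   0.2950]
  [ 0.3625   0.1800   0.5850]
(I − A)⁻¹ = adj(I−A) / det(I−A) ≈
  [   1.3081     0.0978     0.3178]
  [   1.0452     1.7604     0.7213]
  [   0.8863     0.4401     1.4303]
First solve x = (I − A)⁻¹ d = adj(I−A)·d / det(I−A); in particular x_1 = (0.5350·220 + 0.0400·200 + 0.1300·520) / 0.4090 = 193.30 / 0.4090 ≈ 472.6161.
Intermediate flow from 3 to 1: z_31 = a_31 · x_1 = 0.45 × 193.30 / 0.4090 = 86.985 / 0.4090 ≈ 212.68.

z_31 = 212.68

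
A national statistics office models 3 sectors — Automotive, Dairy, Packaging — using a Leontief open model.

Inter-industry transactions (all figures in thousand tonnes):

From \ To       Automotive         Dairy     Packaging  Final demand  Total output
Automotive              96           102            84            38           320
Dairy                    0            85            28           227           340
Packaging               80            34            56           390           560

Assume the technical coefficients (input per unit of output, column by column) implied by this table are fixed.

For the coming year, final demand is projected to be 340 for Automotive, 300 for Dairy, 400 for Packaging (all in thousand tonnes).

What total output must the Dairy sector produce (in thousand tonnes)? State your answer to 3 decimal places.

x_D = 448.384

Technical coefficients a_ij = z_ij / X_j:
  a_AA = 96/320 = 0.30, a_DA = 0/320 = 0.00, a_PA = 80/320 = 0.25
  a_AD = 102/340 = 0.30, a_DD = 85/340 = 0.25, a_PD = 34/340 = 0.10
  a_AP = 84/560 = 0.15, a_DP = 28/560 = 0.05, a_PP = 56/560 = 0.10
I − A =
  [   0.70    -0.30    -0.15]
  [   0.00     0.75    -0.05]
  [  -0.25    -0.10     0.90]
Cofactors of I−A, C_ij = (−1)^(i+j)·(minor ij) (rows/columns in the sector order above):
  C_11 = (0.75)(0.90) − (-0.05)(-0.10) = 0.6700
  C_12 = −[(0.00)(0.90) − (-0.05)(-0.25)] = 0.0125
  C_13 = (0.00)(-0.10) − (0.75)(-0.25) = 0.1875
  C_21 = −[(-0.30)(0.90) − (-0.15)(-0.10)] = 0.2850
  C_22 = (0.70)(0.90) − (-0.15)(-0.25) = 0.5925
  C_23 = −[(0.70)(-0.10) − (-0.30)(-0.25)] = 0.1450
  C_31 = (-0.30)(-0.05) − (-0.15)(0.75) = 0.1275
  C_32 = −[(0.70)(-0.05) − (-0.15)(0.00)] = 0.0350
  C_33 = (0.70)(0.75) − (-0.30)(0.00) = 0.5250
det(I−A) = Σ_j (I−A)_1j·C_1j = (0.70)(0.6700) + (-0.30)(0.0125) + (-0.15)(0.1875) = 0.437125
adj(I−A) = Cᵀ =
  [ 0.6700   0.2850   0.1275]
  [ 0.0125   0.5925   0.0350]
  [ 0.1875   0.1450   0.5250]
(I − A)⁻¹ = adj(I−A) / det(I−A) ≈
  [   1.5327     0.6520     0.2917]
  [   0.0286     1.3554     0.0801]
  [   0.4289     0.3317     1.2010]
x = (I − A)⁻¹ d = adj(I−A)·d / det(I−A), with det(I−A) = 0.437125:
  x_A = (0.6700·340 + 0.2850·300 + 0.1275·400) / 0.437125 = 364.30 / 0.437125 ≈ 833.400
  x_D = (0.0125·340 + 0.5925·300 + 0.0350·400) / 0.437125 = 196.00 / 0.437125 ≈ 448.384
  x_P = (0.1875·340 + 0.1450·300 + 0.5250·400) / 0.437125 = 317.25 / 0.437125 ≈ 725.765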